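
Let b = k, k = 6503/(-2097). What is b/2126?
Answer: -6503/4458222 ≈ -0.0014587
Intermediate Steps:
k = -6503/2097 (k = 6503*(-1/2097) = -6503/2097 ≈ -3.1011)
b = -6503/2097 ≈ -3.1011
b/2126 = -6503/2097/2126 = -6503/2097*1/2126 = -6503/4458222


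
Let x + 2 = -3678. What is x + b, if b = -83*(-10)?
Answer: -2850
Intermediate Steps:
b = 830
x = -3680 (x = -2 - 3678 = -3680)
x + b = -3680 + 830 = -2850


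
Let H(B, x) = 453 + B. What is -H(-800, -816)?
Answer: 347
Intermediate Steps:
-H(-800, -816) = -(453 - 800) = -1*(-347) = 347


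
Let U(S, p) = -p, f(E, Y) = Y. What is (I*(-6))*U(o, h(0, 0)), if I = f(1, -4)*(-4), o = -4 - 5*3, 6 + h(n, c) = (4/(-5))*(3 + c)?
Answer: -4032/5 ≈ -806.40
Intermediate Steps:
h(n, c) = -42/5 - 4*c/5 (h(n, c) = -6 + (4/(-5))*(3 + c) = -6 + (4*(-⅕))*(3 + c) = -6 - 4*(3 + c)/5 = -6 + (-12/5 - 4*c/5) = -42/5 - 4*c/5)
o = -19 (o = -4 - 15 = -19)
I = 16 (I = -4*(-4) = 16)
(I*(-6))*U(o, h(0, 0)) = (16*(-6))*(-(-42/5 - ⅘*0)) = -(-96)*(-42/5 + 0) = -(-96)*(-42)/5 = -96*42/5 = -4032/5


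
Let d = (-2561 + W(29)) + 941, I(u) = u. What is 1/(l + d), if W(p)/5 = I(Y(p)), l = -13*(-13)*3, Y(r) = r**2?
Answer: 1/3092 ≈ 0.00032342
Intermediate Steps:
l = 507 (l = 169*3 = 507)
W(p) = 5*p**2
d = 2585 (d = (-2561 + 5*29**2) + 941 = (-2561 + 5*841) + 941 = (-2561 + 4205) + 941 = 1644 + 941 = 2585)
1/(l + d) = 1/(507 + 2585) = 1/3092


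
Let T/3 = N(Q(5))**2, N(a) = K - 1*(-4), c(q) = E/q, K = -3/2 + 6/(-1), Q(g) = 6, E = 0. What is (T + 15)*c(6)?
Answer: 0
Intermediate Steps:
K = -15/2 (K = -3*1/2 + 6*(-1) = -3/2 - 6 = -15/2 ≈ -7.5000)
c(q) = 0 (c(q) = 0/q = 0)
N(a) = -7/2 (N(a) = -15/2 - 1*(-4) = -15/2 + 4 = -7/2)
T = 147/4 (T = 3*(-7/2)**2 = 3*(49/4) = 147/4 ≈ 36.750)
(T + 15)*c(6) = (147/4 + 15)*0 = (207/4)*0 = 0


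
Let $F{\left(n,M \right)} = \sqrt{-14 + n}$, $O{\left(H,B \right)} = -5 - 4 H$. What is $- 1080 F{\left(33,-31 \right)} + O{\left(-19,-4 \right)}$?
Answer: $71 - 1080 \sqrt{19} \approx -4636.6$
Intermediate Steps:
$- 1080 F{\left(33,-31 \right)} + O{\left(-19,-4 \right)} = - 1080 \sqrt{-14 + 33} - -71 = - 1080 \sqrt{19} + \left(-5 + 76\right) = - 1080 \sqrt{19} + 71 = 71 - 1080 \sqrt{19}$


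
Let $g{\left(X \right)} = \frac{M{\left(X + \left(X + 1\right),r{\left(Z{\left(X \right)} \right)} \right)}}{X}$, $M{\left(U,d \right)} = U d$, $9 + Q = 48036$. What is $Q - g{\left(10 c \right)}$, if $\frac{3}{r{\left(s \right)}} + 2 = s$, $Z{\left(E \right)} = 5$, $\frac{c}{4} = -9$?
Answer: $\frac{17289001}{360} \approx 48025.0$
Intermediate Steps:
$Q = 48027$ ($Q = -9 + 48036 = 48027$)
$c = -36$ ($c = 4 \left(-9\right) = -36$)
$r{\left(s \right)} = \frac{3}{-2 + s}$
$g{\left(X \right)} = \frac{1 + 2 X}{X}$ ($g{\left(X \right)} = \frac{\left(X + \left(X + 1\right)\right) \frac{3}{-2 + 5}}{X} = \frac{\left(X + \left(1 + X\right)\right) \frac{3}{3}}{X} = \frac{\left(1 + 2 X\right) 3 \cdot \frac{1}{3}}{X} = \frac{\left(1 + 2 X\right) 1}{X} = \frac{1 + 2 X}{X}$)
$Q - g{\left(10 c \right)} = 48027 - \left(2 + \frac{1}{10 \left(-36\right)}\right) = 48027 - \left(2 + \frac{1}{-360}\right) = 48027 - \left(2 - \frac{1}{360}\right) = 48027 - \frac{719}{360} = \frac{17289001}{360}$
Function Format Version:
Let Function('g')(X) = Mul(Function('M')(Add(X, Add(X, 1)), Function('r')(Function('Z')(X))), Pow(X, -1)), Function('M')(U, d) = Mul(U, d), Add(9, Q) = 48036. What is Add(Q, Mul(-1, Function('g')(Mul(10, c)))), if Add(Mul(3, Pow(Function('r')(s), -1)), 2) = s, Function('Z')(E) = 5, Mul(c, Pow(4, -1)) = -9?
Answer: Rational(17289001, 360) ≈ 48025.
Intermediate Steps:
Q = 48027 (Q = Add(-9, 48036) = 48027)
c = -36 (c = Mul(4, -9) = -36)
Function('r')(s) = Mul(3, Pow(Add(-2, s), -1))
Function('g')(X) = Mul(Pow(X, -1), Add(1, Mul(2, X))) (Function('g')(X) = Mul(Mul(Add(X, Add(X, 1)), Mul(3, Pow(Add(-2, 5), -1))), Pow(X, -1)) = Mul(Mul(Add(X, Add(1, X)), Mul(3, Pow(3, -1))), Pow(X, -1)) = Mul(Mul(Add(1, Mul(2, X)), Mul(3, Rational(1, 3))), Pow(X, -1)) = Mul(Mul(Add(1, Mul(2, X)), 1), Pow(X, -1)) = Mul(Add(1, Mul(2, X)), Pow(X, -1)) = Mul(Pow(X, -1), Add(1, Mul(2, X))))
Add(Q, Mul(-1, Function('g')(Mul(10, c)))) = Add(48027, Mul(-1, Add(2, Pow(Mul(10, -36), -1)))) = Add(48027, Mul(-1, Add(2, Pow(-360, -1)))) = Add(48027, Mul(-1, Add(2, Rational(-1, 360)))) = Add(48027, Mul(-1, Rational(719, 360))) = Add(48027, Rational(-719, 360)) = Rational(17289001, 360)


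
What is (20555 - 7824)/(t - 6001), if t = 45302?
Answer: 12731/39301 ≈ 0.32394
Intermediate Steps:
(20555 - 7824)/(t - 6001) = (20555 - 7824)/(45302 - 6001) = 12731/39301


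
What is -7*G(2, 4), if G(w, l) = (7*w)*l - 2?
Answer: -378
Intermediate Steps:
G(w, l) = -2 + 7*l*w (G(w, l) = 7*l*w - 2 = -2 + 7*l*w)
-7*G(2, 4) = -7*(-2 + 7*4*2) = -7*(-2 + 56) = -7*54 = -378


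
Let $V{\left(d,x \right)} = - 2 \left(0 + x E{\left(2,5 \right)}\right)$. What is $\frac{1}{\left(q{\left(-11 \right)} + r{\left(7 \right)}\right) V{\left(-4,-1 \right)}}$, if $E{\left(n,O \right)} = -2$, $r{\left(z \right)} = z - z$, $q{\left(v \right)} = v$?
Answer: $\frac{1}{44} \approx 0.022727$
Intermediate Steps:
$r{\left(z \right)} = 0$
$V{\left(d,x \right)} = 4 x$ ($V{\left(d,x \right)} = - 2 \left(0 + x \left(-2\right)\right) = - 2 \left(0 - 2 x\right) = - 2 \left(- 2 x\right) = 4 x$)
$\frac{1}{\left(q{\left(-11 \right)} + r{\left(7 \right)}\right) V{\left(-4,-1 \right)}} = \frac{1}{\left(-11 + 0\right) 4 \left(-1\right)} = \frac{1}{\left(-11\right) \left(-4\right)} = \frac{1}{44}$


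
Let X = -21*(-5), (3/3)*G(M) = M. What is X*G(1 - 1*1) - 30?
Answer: -30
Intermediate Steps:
G(M) = M
X = 105
X*G(1 - 1*1) - 30 = 105*(1 - 1*1) - 30 = 105*(1 - 1) - 30 = 105*0 - 30 = 0 - 30 = -30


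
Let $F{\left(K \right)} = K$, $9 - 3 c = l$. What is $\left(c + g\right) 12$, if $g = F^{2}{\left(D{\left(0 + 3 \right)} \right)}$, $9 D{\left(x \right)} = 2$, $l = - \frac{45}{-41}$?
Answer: $\frac{35648}{1107} \approx 32.202$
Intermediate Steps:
$l = \frac{45}{41}$ ($l = \left(-45\right) \left(- \frac{1}{41}\right) = \frac{45}{41} \approx 1.0976$)
$c = \frac{108}{41}$ ($c = 3 - \frac{15}{41} = \frac{108}{41} \approx 2.6341$)
$D{\left(x \right)} = \frac{2}{9}$ ($D{\left(x \right)} = \frac{1}{9} \cdot 2 = \frac{2}{9}$)
$g = \frac{4}{81}$ ($g = \left(\frac{2}{9}\right)^{2} = \frac{4}{81} \approx 0.049383$)
$\left(c + g\right) 12 = \left(\frac{108}{41} + \frac{4}{81}\right) 12 = \frac{8912}{3321} \cdot 12 = \frac{35648}{1107}$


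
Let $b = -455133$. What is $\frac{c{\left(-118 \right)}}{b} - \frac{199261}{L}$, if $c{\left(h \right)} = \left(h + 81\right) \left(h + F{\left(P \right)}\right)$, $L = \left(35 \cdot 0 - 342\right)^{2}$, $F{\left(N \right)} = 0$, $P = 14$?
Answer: $- \frac{30400307179}{17744725404} \approx -1.7132$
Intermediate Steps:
$L = 116964$ ($L = \left(0 - 342\right)^{2} = \left(-342\right)^{2} = 116964$)
$c{\left(h \right)} = h \left(81 + h\right)$ ($c{\left(h \right)} = \left(h + 81\right) \left(h + 0\right) = \left(81 + h\right) h = h \left(81 + h\right)$)
$\frac{c{\left(-118 \right)}}{b} - \frac{199261}{L} = \frac{\left(-118\right) \left(81 - 118\right)}{-455133} - \frac{199261}{116964} = \left(-118\right) \left(-37\right) \left(- \frac{1}{455133}\right) - \frac{199261}{116964} = 4366 \left(- \frac{1}{455133}\right) - \frac{199261}{116964} = - \frac{4366}{455133} - \frac{199261}{116964} = - \frac{30400307179}{17744725404}$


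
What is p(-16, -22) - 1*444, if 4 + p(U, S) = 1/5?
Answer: -2239/5 ≈ -447.80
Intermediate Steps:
p(U, S) = -19/5 (p(U, S) = -4 + 1/5 = -4 + ⅕ = -19/5)
p(-16, -22) - 1*444 = -19/5 - 1*444 = -19/5 - 444 = -2239/5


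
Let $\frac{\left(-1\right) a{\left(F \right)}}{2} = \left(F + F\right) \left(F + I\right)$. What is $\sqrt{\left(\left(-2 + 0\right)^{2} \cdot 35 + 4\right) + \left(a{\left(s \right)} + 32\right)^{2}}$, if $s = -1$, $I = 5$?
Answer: $12 \sqrt{17} \approx 49.477$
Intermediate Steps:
$a{\left(F \right)} = - 4 F \left(5 + F\right)$ ($a{\left(F \right)} = - 2 \left(F + F\right) \left(F + 5\right) = - 2 \cdot 2 F \left(5 + F\right) = - 4 F \left(5 + F\right)$)
$\sqrt{\left(\left(-2 + 0\right)^{2} \cdot 35 + 4\right) + \left(a{\left(s \right)} + 32\right)^{2}} = \sqrt{\left(\left(-2 + 0\right)^{2} \cdot 35 + 4\right) + \left(\left(-4\right) \left(-1\right) \left(5 - 1\right) + 32\right)^{2}} = \sqrt{\left(\left(-2\right)^{2} \cdot 35 + 4\right) + \left(\left(-4\right) \left(-1\right) 4 + 32\right)^{2}} = \sqrt{\left(4 \cdot 35 + 4\right) + \left(16 + 32\right)^{2}} = \sqrt{\left(140 + 4\right) + 48^{2}} = \sqrt{144 + 2304} = \sqrt{2448} = 12 \sqrt{17}$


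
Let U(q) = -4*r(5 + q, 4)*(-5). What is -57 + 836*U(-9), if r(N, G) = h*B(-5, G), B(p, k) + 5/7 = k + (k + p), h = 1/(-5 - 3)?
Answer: -33839/7 ≈ -4834.1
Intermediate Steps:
h = -1/8 (h = 1/(-8) = -1/8 ≈ -0.12500)
B(p, k) = -5/7 + p + 2*k (B(p, k) = -5/7 + (k + (k + p)) = -5/7 + (p + 2*k) = -5/7 + p + 2*k)
r(N, G) = 5/7 - G/4 (r(N, G) = -(-5/7 - 5 + 2*G)/8 = -(-40/7 + 2*G)/8 = 5/7 - G/4)
U(q) = -40/7 (U(q) = -4*(5/7 - 1/4*4)*(-5) = -4*(5/7 - 1)*(-5) = -4*(-2/7)*(-5) = (8/7)*(-5) = -40/7)
-57 + 836*U(-9) = -57 + 836*(-40/7) = -57 - 33440/7 = -33839/7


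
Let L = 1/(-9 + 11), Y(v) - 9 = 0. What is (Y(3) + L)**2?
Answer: 361/4 ≈ 90.250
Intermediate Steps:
Y(v) = 9 (Y(v) = 9 + 0 = 9)
L = 1/2 ≈ 0.50000
(Y(3) + L)**2 = (9 + 1/2)**2 = (19/2)**2 = 361/4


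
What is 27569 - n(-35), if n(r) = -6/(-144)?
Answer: 661655/24 ≈ 27569.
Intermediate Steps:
n(r) = 1/24 (n(r) = -6*(-1/144) = 1/24)
27569 - n(-35) = 27569 - 1*1/24 = 27569 - 1/24 = 661655/24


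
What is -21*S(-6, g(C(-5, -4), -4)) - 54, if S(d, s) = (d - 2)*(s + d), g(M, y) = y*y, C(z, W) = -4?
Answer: 1626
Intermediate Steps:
g(M, y) = y**2
S(d, s) = (-2 + d)*(d + s)
-21*S(-6, g(C(-5, -4), -4)) - 54 = -21*((-6)**2 - 2*(-6) - 2*(-4)**2 - 6*(-4)**2) - 54 = -21*(36 + 12 - 2*16 - 6*16) - 54 = -21*(36 + 12 - 32 - 96) - 54 = -21*(-80) - 54 = 1680 - 54 = 1626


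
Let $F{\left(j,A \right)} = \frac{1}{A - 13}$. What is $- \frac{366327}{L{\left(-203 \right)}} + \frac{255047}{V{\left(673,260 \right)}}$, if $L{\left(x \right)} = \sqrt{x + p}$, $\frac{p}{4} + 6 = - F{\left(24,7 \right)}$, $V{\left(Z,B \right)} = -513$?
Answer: $- \frac{255047}{513} + \frac{366327 i \sqrt{2037}}{679} \approx -497.17 + 24350.0 i$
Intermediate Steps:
$F{\left(j,A \right)} = \frac{1}{-13 + A}$
$p = - \frac{70}{3}$ ($p = -24 + 4 \left(- \frac{1}{-13 + 7}\right) = -24 + 4 \left(- \frac{1}{-6}\right) = -24 + 4 \left(\left(-1\right) \left(- \frac{1}{6}\right)\right) = -24 + 4 \cdot \frac{1}{6} = -24 + \frac{2}{3} = - \frac{70}{3} \approx -23.333$)
$L{\left(x \right)} = \sqrt{- \frac{70}{3} + x}$ ($L{\left(x \right)} = \sqrt{x - \frac{70}{3}} = \sqrt{- \frac{70}{3} + x}$)
$- \frac{366327}{L{\left(-203 \right)}} + \frac{255047}{V{\left(673,260 \right)}} = - \frac{366327}{\frac{1}{3} \sqrt{-210 + 9 \left(-203\right)}} + \frac{255047}{-513} = - \frac{366327}{\frac{1}{3} \sqrt{-210 - 1827}} + 255047 \left(- \frac{1}{513}\right) = - \frac{366327}{\frac{1}{3} \sqrt{-2037}} - \frac{255047}{513} = - \frac{366327}{\frac{1}{3} i \sqrt{2037}} - \frac{255047}{513} = - 366327 \left(- \frac{i \sqrt{2037}}{679}\right) - \frac{255047}{513} = \frac{366327 i \sqrt{2037}}{679} - \frac{255047}{513} = - \frac{255047}{513} + \frac{366327 i \sqrt{2037}}{679}$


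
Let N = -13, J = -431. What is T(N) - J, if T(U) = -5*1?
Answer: 426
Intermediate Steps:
T(U) = -5
T(N) - J = -5 - 1*(-431) = -5 + 431 = 426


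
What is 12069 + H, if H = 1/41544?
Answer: 501394537/41544 ≈ 12069.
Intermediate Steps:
H = 1/41544 ≈ 2.4071e-5
12069 + H = 12069 + 1/41544 = 501394537/41544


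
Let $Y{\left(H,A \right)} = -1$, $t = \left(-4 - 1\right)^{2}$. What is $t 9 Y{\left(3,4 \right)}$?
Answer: $-225$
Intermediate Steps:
$t = 25$ ($t = \left(-5\right)^{2} = 25$)
$t 9 Y{\left(3,4 \right)} = 25 \cdot 9 \left(-1\right) = 225 \left(-1\right) = -225$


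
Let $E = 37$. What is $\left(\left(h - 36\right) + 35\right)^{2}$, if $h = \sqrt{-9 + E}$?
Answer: $29 - 4 \sqrt{7} \approx 18.417$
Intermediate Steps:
$h = 2 \sqrt{7}$ ($h = \sqrt{-9 + 37} = \sqrt{28} = 2 \sqrt{7} \approx 5.2915$)
$\left(\left(h - 36\right) + 35\right)^{2} = \left(\left(2 \sqrt{7} - 36\right) + 35\right)^{2} = \left(\left(-36 + 2 \sqrt{7}\right) + 35\right)^{2} = \left(-1 + 2 \sqrt{7}\right)^{2}$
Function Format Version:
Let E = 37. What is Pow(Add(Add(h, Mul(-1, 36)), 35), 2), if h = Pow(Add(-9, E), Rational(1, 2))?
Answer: Add(29, Mul(-4, Pow(7, Rational(1, 2)))) ≈ 18.417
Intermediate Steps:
h = Mul(2, Pow(7, Rational(1, 2))) (h = Pow(Add(-9, 37), Rational(1, 2)) = Pow(28, Rational(1, 2)) = Mul(2, Pow(7, Rational(1, 2))) ≈ 5.2915)
Pow(Add(Add(h, Mul(-1, 36)), 35), 2) = Pow(Add(Add(Mul(2, Pow(7, Rational(1, 2))), Mul(-1, 36)), 35), 2) = Pow(Add(Add(Mul(2, Pow(7, Rational(1, 2))), -36), 35), 2) = Pow(Add(Add(-36, Mul(2, Pow(7, Rational(1, 2)))), 35), 2) = Pow(Add(-1, Mul(2, Pow(7, Rational(1, 2)))), 2)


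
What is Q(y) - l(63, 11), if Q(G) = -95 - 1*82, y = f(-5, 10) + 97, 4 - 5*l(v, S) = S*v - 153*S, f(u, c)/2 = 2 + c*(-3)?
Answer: -1879/5 ≈ -375.80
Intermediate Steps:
f(u, c) = 4 - 6*c (f(u, c) = 2*(2 + c*(-3)) = 2*(2 - 3*c) = 4 - 6*c)
l(v, S) = ⅘ + 153*S/5 - S*v/5 (l(v, S) = ⅘ - (S*v - 153*S)/5 = ⅘ - (-153*S + S*v)/5 = ⅘ + (153*S/5 - S*v/5) = ⅘ + 153*S/5 - S*v/5)
y = 41 (y = (4 - 6*10) + 97 = (4 - 60) + 97 = -56 + 97 = 41)
Q(G) = -177 (Q(G) = -95 - 82 = -177)
Q(y) - l(63, 11) = -177 - (⅘ + (153/5)*11 - ⅕*11*63) = -177 - (⅘ + 1683/5 - 693/5) = -177 - 1*994/5 = -177 - 994/5 = -1879/5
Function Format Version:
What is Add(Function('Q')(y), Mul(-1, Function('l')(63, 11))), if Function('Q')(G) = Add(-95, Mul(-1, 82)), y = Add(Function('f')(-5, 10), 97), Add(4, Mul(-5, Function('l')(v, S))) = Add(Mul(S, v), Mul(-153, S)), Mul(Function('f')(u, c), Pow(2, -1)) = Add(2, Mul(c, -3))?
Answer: Rational(-1879, 5) ≈ -375.80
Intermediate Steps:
Function('f')(u, c) = Add(4, Mul(-6, c)) (Function('f')(u, c) = Mul(2, Add(2, Mul(c, -3))) = Mul(2, Add(2, Mul(-3, c))) = Add(4, Mul(-6, c)))
Function('l')(v, S) = Add(Rational(4, 5), Mul(Rational(153, 5), S), Mul(Rational(-1, 5), S, v)) (Function('l')(v, S) = Add(Rational(4, 5), Mul(Rational(-1, 5), Add(Mul(S, v), Mul(-153, S)))) = Add(Rational(4, 5), Mul(Rational(-1, 5), Add(Mul(-153, S), Mul(S, v)))) = Add(Rational(4, 5), Add(Mul(Rational(153, 5), S), Mul(Rational(-1, 5), S, v))) = Add(Rational(4, 5), Mul(Rational(153, 5), S), Mul(Rational(-1, 5), S, v)))
y = 41 (y = Add(Add(4, Mul(-6, 10)), 97) = Add(Add(4, -60), 97) = Add(-56, 97) = 41)
Function('Q')(G) = -177 (Function('Q')(G) = Add(-95, -82) = -177)
Add(Function('Q')(y), Mul(-1, Function('l')(63, 11))) = Add(-177, Mul(-1, Add(Rational(4, 5), Mul(Rational(153, 5), 11), Mul(Rational(-1, 5), 11, 63)))) = Add(-177, Mul(-1, Add(Rational(4, 5), Rational(1683, 5), Rational(-693, 5)))) = Add(-177, Mul(-1, Rational(994, 5))) = Add(-177, Rational(-994, 5)) = Rational(-1879, 5)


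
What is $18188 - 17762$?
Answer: $426$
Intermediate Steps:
$18188 - 17762 = 426$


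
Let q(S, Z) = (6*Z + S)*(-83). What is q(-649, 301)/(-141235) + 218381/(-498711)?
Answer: 17048675506/70435448085 ≈ 0.24205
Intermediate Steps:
q(S, Z) = -498*Z - 83*S (q(S, Z) = (S + 6*Z)*(-83) = -498*Z - 83*S)
q(-649, 301)/(-141235) + 218381/(-498711) = (-498*301 - 83*(-649))/(-141235) + 218381/(-498711) = (-149898 + 53867)*(-1/141235) + 218381*(-1/498711) = -96031*(-1/141235) - 218381/498711 = 96031/141235 - 218381/498711 = 17048675506/70435448085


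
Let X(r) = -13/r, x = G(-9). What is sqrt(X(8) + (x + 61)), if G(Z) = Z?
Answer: sqrt(806)/4 ≈ 7.0975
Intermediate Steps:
x = -9
sqrt(X(8) + (x + 61)) = sqrt(-13/8 + (-9 + 61)) = sqrt(-13*1/8 + 52) = sqrt(-13/8 + 52) = sqrt(403/8) = sqrt(806)/4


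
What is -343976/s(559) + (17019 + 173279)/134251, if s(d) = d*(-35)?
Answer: 3838638642/202047755 ≈ 18.999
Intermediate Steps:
s(d) = -35*d
-343976/s(559) + (17019 + 173279)/134251 = -343976/((-35*559)) + (17019 + 173279)/134251 = -343976/(-19565) + 190298*(1/134251) = -343976*(-1/19565) + 190298/134251 = 343976/19565 + 190298/134251 = 3838638642/202047755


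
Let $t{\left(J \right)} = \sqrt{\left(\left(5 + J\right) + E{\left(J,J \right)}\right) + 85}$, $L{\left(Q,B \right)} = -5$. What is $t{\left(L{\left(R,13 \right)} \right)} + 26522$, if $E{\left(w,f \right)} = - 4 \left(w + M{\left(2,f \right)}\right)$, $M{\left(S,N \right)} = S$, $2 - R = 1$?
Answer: $26522 + \sqrt{97} \approx 26532.0$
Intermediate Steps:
$R = 1$ ($R = 2 - 1 = 1$)
$E{\left(w,f \right)} = -8 - 4 w$ ($E{\left(w,f \right)} = - 4 \left(w + 2\right) = - 4 \left(2 + w\right) = -8 - 4 w$)
$t{\left(J \right)} = \sqrt{82 - 3 J}$ ($t{\left(J \right)} = \sqrt{\left(\left(5 + J\right) - \left(8 + 4 J\right)\right) + 85} = \sqrt{\left(-3 - 3 J\right) + 85} = \sqrt{82 - 3 J}$)
$t{\left(L{\left(R,13 \right)} \right)} + 26522 = \sqrt{82 - -15} + 26522 = \sqrt{82 + 15} + 26522 = \sqrt{97} + 26522 = 26522 + \sqrt{97}$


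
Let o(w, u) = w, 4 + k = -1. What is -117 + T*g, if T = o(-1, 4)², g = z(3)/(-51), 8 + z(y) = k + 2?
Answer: -5956/51 ≈ -116.78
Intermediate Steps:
k = -5 (k = -4 - 1 = -5)
z(y) = -11 (z(y) = -8 + (-5 + 2) = -8 - 3 = -11)
g = 11/51 (g = -11/(-51) = -11*(-1/51) = 11/51 ≈ 0.21569)
T = 1 (T = (-1)² = 1)
-117 + T*g = -117 + 1*(11/51) = -117 + 11/51 = -5956/51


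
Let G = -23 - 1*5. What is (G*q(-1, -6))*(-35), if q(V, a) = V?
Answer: -980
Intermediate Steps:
G = -28 (G = -23 - 5 = -28)
(G*q(-1, -6))*(-35) = -28*(-1)*(-35) = 28*(-35) = -980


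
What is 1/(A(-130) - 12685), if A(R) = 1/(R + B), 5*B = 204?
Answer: -446/5657515 ≈ -7.8833e-5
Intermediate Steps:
B = 204/5 (B = (⅕)*204 = 204/5 ≈ 40.800)
A(R) = 1/(204/5 + R) (A(R) = 1/(R + 204/5) = 1/(204/5 + R))
1/(A(-130) - 12685) = 1/(5/(204 + 5*(-130)) - 12685) = 1/(5/(204 - 650) - 12685) = 1/(5/(-446) - 12685) = 1/(5*(-1/446) - 12685) = 1/(-5/446 - 12685) = 1/(-5657515/446) = -446/5657515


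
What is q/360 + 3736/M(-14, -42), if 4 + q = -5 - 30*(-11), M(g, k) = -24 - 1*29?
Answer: -442649/6360 ≈ -69.599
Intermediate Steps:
M(g, k) = -53 (M(g, k) = -24 - 29 = -53)
q = 321 (q = -4 + (-5 - 30*(-11)) = -4 + (-5 + 330) = -4 + 325 = 321)
q/360 + 3736/M(-14, -42) = 321/360 + 3736/(-53) = 321*(1/360) + 3736*(-1/53) = 107/120 - 3736/53 = -442649/6360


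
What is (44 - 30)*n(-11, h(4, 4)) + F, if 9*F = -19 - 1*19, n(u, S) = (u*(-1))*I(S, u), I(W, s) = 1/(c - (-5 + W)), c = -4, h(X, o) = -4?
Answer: 1196/45 ≈ 26.578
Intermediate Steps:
I(W, s) = 1/(1 - W) (I(W, s) = 1/(-4 - (-5 + W)) = 1/(-4 + (5 - W)) = 1/(1 - W))
n(u, S) = u/(-1 + S) (n(u, S) = (u*(-1))*(-1/(-1 + S)) = (-u)*(-1/(-1 + S)) = u/(-1 + S))
F = -38/9 (F = (-19 - 1*19)/9 = (-19 - 19)/9 = (1/9)*(-38) = -38/9 ≈ -4.2222)
(44 - 30)*n(-11, h(4, 4)) + F = (44 - 30)*(-11/(-1 - 4)) - 38/9 = 14*(-11/(-5)) - 38/9 = 14*(-11*(-1/5)) - 38/9 = 14*(11/5) - 38/9 = 154/5 - 38/9 = 1196/45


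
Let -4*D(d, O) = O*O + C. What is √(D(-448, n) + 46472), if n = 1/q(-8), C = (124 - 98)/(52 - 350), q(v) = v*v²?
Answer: 3*√120204716348111/152576 ≈ 215.57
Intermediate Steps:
q(v) = v³
C = -13/149 (C = 26/(-298) = 26*(-1/298) = -13/149 ≈ -0.087248)
n = -1/512 (n = 1/((-8)³) = 1/(-512) = -1/512 ≈ -0.0019531)
D(d, O) = 13/596 - O²/4 (D(d, O) = -(O*O - 13/149)/4 = -(O² - 13/149)/4 = -(-13/149 + O²)/4 = 13/596 - O²/4)
√(D(-448, n) + 46472) = √((13/596 - (-1/512)²/4) + 46472) = √((13/596 - ¼*1/262144) + 46472) = √((13/596 - 1/1048576) + 46472) = √(3407723/156237824 + 46472) = √(7260687564651/156237824) = 3*√120204716348111/152576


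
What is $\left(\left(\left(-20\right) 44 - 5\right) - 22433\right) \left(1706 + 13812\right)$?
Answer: $-361848724$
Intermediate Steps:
$\left(\left(\left(-20\right) 44 - 5\right) - 22433\right) \left(1706 + 13812\right) = \left(\left(-880 - 5\right) - 22433\right) 15518 = \left(-885 - 22433\right) 15518 = \left(-23318\right) 15518 = -361848724$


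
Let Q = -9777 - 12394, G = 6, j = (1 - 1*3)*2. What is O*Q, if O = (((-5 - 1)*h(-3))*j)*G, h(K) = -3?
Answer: 9577872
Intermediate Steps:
j = -4 (j = (1 - 3)*2 = -2*2 = -4)
Q = -22171
O = -432 (O = (((-5 - 1)*(-3))*(-4))*6 = (-6*(-3)*(-4))*6 = (18*(-4))*6 = -72*6 = -432)
O*Q = -432*(-22171) = 9577872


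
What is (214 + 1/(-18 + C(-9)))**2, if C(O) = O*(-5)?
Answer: 33396841/729 ≈ 45812.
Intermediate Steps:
C(O) = -5*O
(214 + 1/(-18 + C(-9)))**2 = (214 + 1/(-18 - 5*(-9)))**2 = (214 + 1/(-18 + 45))**2 = (214 + 1/27)**2 = (5779/27)**2 = 33396841/729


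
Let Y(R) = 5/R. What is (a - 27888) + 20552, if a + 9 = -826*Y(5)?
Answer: -8171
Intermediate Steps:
a = -835 (a = -9 - 4130/5 = -9 - 826*1 = -9 - 826 = -835)
(a - 27888) + 20552 = (-835 - 27888) + 20552 = -28723 + 20552 = -8171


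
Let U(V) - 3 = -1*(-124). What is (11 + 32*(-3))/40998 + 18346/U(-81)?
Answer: 752138513/5206746 ≈ 144.45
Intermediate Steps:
U(V) = 127 (U(V) = 3 - 1*(-124) = 3 + 124 = 127)
(11 + 32*(-3))/40998 + 18346/U(-81) = (11 + 32*(-3))/40998 + 18346/127 = (11 - 96)*(1/40998) + 18346*(1/127) = -85*1/40998 + 18346/127 = -85/40998 + 18346/127 = 752138513/5206746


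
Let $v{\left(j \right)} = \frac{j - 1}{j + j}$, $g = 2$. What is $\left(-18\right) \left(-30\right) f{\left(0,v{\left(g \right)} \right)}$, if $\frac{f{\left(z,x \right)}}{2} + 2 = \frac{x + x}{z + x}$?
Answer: $0$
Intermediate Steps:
$v{\left(j \right)} = \frac{-1 + j}{2 j}$
$f{\left(z,x \right)} = -4 + \frac{4 x}{x + z}$ ($f{\left(z,x \right)} = -4 + 2 \frac{x + x}{z + x} = -4 + 2 \frac{2 x}{x + z} = -4 + \frac{4 x}{x + z}$)
$\left(-18\right) \left(-30\right) f{\left(0,v{\left(g \right)} \right)} = \left(-18\right) \left(-30\right) \left(\left(-4\right) 0 \frac{1}{\frac{-1 + 2}{2 \cdot 2} + 0}\right) = 540 \left(\left(-4\right) 0 \frac{1}{\frac{1}{2} \cdot \frac{1}{2} \cdot 1 + 0}\right) = 540 \left(\left(-4\right) 0 \frac{1}{\frac{1}{4} + 0}\right) = 540 \left(\left(-4\right) 0 \frac{1}{\frac{1}{4}}\right) = 540 \left(\left(-4\right) 0 \cdot 4\right) = 540 \cdot 0 = 0$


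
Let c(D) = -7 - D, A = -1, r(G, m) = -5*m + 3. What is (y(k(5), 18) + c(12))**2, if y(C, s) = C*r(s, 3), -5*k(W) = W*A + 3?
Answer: 14161/25 ≈ 566.44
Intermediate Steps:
r(G, m) = 3 - 5*m
k(W) = -3/5 + W/5 (k(W) = -(W*(-1) + 3)/5 = -(-W + 3)/5 = -(3 - W)/5 = -3/5 + W/5)
y(C, s) = -12*C (y(C, s) = C*(3 - 5*3) = C*(3 - 15) = C*(-12) = -12*C)
(y(k(5), 18) + c(12))**2 = (-12*(-3/5 + (1/5)*5) + (-7 - 1*12))**2 = (-12*(-3/5 + 1) + (-7 - 12))**2 = (-12*2/5 - 19)**2 = (-24/5 - 19)**2 = (-119/5)**2 = 14161/25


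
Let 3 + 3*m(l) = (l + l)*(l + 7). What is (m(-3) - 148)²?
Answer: 24649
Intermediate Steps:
m(l) = -1 + 2*l*(7 + l)/3 (m(l) = -1 + ((l + l)*(l + 7))/3 = -1 + ((2*l)*(7 + l))/3 = -1 + (2*l*(7 + l))/3 = -1 + 2*l*(7 + l)/3)
(m(-3) - 148)² = ((-1 + (⅔)*(-3)² + (14/3)*(-3)) - 148)² = ((-1 + (⅔)*9 - 14) - 148)² = ((-1 + 6 - 14) - 148)² = (-9 - 148)² = (-157)² = 24649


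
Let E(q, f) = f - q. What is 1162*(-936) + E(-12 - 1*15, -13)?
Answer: -1087618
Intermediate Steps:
1162*(-936) + E(-12 - 1*15, -13) = 1162*(-936) + (-13 - (-12 - 1*15)) = -1087632 + (-13 - (-12 - 15)) = -1087632 + (-13 - 1*(-27)) = -1087632 + (-13 + 27) = -1087632 + 14 = -1087618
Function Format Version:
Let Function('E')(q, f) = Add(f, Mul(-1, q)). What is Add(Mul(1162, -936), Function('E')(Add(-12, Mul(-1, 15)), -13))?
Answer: -1087618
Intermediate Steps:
Add(Mul(1162, -936), Function('E')(Add(-12, Mul(-1, 15)), -13)) = Add(Mul(1162, -936), Add(-13, Mul(-1, Add(-12, Mul(-1, 15))))) = Add(-1087632, Add(-13, Mul(-1, Add(-12, -15)))) = Add(-1087632, Add(-13, Mul(-1, -27))) = Add(-1087632, Add(-13, 27)) = Add(-1087632, 14) = -1087618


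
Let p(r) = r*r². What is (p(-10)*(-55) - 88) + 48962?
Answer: 103874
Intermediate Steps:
p(r) = r³
(p(-10)*(-55) - 88) + 48962 = ((-10)³*(-55) - 88) + 48962 = (-1000*(-55) - 88) + 48962 = (55000 - 88) + 48962 = 54912 + 48962 = 103874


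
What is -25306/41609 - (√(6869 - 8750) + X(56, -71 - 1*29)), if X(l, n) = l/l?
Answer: -66915/41609 - 3*I*√209 ≈ -1.6082 - 43.37*I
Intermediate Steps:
X(l, n) = 1
-25306/41609 - (√(6869 - 8750) + X(56, -71 - 1*29)) = -25306/41609 - (√(6869 - 8750) + 1) = -25306*1/41609 - (√(-1881) + 1) = -25306/41609 - (3*I*√209 + 1) = -25306/41609 - (1 + 3*I*√209) = -25306/41609 + (-1 - 3*I*√209) = -66915/41609 - 3*I*√209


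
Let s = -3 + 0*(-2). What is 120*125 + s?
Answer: 14997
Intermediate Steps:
s = -3 (s = -3 + 0 = -3)
120*125 + s = 120*125 - 3 = 15000 - 3 = 14997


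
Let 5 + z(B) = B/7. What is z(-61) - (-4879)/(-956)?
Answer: -125929/6692 ≈ -18.818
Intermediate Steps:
z(B) = -5 + B/7
z(-61) - (-4879)/(-956) = (-5 + (1/7)*(-61)) - (-4879)/(-956) = (-5 - 61/7) - (-4879)*(-1)/956 = -96/7 - 1*4879/956 = -96/7 - 4879/956 = -125929/6692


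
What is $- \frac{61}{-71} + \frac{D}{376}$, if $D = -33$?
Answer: $\frac{20593}{26696} \approx 0.77139$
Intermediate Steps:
$- \frac{61}{-71} + \frac{D}{376} = - \frac{61}{-71} - \frac{33}{376} = \left(-61\right) \left(- \frac{1}{71}\right) - \frac{33}{376} = \frac{61}{71} - \frac{33}{376} = \frac{20593}{26696}$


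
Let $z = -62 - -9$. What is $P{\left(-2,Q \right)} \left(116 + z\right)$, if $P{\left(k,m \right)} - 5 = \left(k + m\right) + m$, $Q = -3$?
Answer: $-189$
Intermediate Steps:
$z = -53$ ($z = -62 + 9 = -53$)
$P{\left(k,m \right)} = 5 + k + 2 m$ ($P{\left(k,m \right)} = 5 + \left(\left(k + m\right) + m\right) = 5 + \left(k + 2 m\right) = 5 + k + 2 m$)
$P{\left(-2,Q \right)} \left(116 + z\right) = \left(5 - 2 + 2 \left(-3\right)\right) \left(116 - 53\right) = \left(5 - 2 - 6\right) 63 = \left(-3\right) 63 = -189$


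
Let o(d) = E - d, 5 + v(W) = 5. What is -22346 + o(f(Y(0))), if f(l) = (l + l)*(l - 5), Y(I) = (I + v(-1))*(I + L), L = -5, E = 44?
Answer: -22302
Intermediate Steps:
v(W) = 0 (v(W) = -5 + 5 = 0)
Y(I) = I*(-5 + I) (Y(I) = (I + 0)*(I - 5) = I*(-5 + I))
f(l) = 2*l*(-5 + l) (f(l) = (2*l)*(-5 + l) = 2*l*(-5 + l))
o(d) = 44 - d
-22346 + o(f(Y(0))) = -22346 + (44 - 2*0*(-5 + 0)*(-5 + 0*(-5 + 0))) = -22346 + (44 - 2*0*(-5)*(-5 + 0*(-5))) = -22346 + (44 - 2*0*(-5 + 0)) = -22346 + (44 - 2*0*(-5)) = -22346 + (44 - 1*0) = -22346 + (44 + 0) = -22346 + 44 = -22302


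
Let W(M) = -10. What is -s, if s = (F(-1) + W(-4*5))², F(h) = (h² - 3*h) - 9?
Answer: -225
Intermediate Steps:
F(h) = -9 + h² - 3*h
s = 225 (s = ((-9 + (-1)² - 3*(-1)) - 10)² = ((-9 + 1 + 3) - 10)² = (-5 - 10)² = (-15)² = 225)
-s = -1*225 = -225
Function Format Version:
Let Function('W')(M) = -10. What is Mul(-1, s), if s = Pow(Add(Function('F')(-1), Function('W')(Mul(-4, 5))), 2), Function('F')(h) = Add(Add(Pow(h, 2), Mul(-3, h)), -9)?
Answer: -225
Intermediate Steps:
Function('F')(h) = Add(-9, Pow(h, 2), Mul(-3, h))
s = 225 (s = Pow(Add(Add(-9, Pow(-1, 2), Mul(-3, -1)), -10), 2) = Pow(Add(Add(-9, 1, 3), -10), 2) = Pow(Add(-5, -10), 2) = Pow(-15, 2) = 225)
Mul(-1, s) = Mul(-1, 225) = -225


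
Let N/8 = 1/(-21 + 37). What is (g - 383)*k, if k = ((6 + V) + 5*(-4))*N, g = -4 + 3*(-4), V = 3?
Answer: 4389/2 ≈ 2194.5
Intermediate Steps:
N = ½ (N = 8/(-21 + 37) = 8/16 = 8*(1/16) = ½ ≈ 0.50000)
g = -16 (g = -4 - 12 = -16)
k = -11/2 (k = ((6 + 3) + 5*(-4))*(½) = (9 - 20)*(½) = -11*½ = -11/2 ≈ -5.5000)
(g - 383)*k = (-16 - 383)*(-11/2) = -399*(-11/2) = 4389/2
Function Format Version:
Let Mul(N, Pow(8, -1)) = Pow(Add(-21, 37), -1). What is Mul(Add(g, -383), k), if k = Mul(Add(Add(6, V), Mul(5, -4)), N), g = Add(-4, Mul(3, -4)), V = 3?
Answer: Rational(4389, 2) ≈ 2194.5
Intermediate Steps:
N = Rational(1, 2) (N = Mul(8, Pow(Add(-21, 37), -1)) = Mul(8, Pow(16, -1)) = Mul(8, Rational(1, 16)) = Rational(1, 2) ≈ 0.50000)
g = -16 (g = Add(-4, -12) = -16)
k = Rational(-11, 2) (k = Mul(Add(Add(6, 3), Mul(5, -4)), Rational(1, 2)) = Mul(Add(9, -20), Rational(1, 2)) = Mul(-11, Rational(1, 2)) = Rational(-11, 2) ≈ -5.5000)
Mul(Add(g, -383), k) = Mul(Add(-16, -383), Rational(-11, 2)) = Mul(-399, Rational(-11, 2)) = Rational(4389, 2)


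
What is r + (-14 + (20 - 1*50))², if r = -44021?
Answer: -42085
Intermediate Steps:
r + (-14 + (20 - 1*50))² = -44021 + (-14 + (20 - 1*50))² = -44021 + (-14 + (20 - 50))² = -44021 + (-14 - 30)² = -44021 + (-44)² = -44021 + 1936 = -42085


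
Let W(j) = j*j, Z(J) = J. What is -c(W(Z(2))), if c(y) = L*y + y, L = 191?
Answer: -768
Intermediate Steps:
W(j) = j²
c(y) = 192*y (c(y) = 191*y + y = 192*y)
-c(W(Z(2))) = -192*2² = -192*4 = -1*768 = -768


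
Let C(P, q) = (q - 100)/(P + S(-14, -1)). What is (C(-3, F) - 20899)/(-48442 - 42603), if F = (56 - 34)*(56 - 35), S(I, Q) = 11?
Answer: 16683/72836 ≈ 0.22905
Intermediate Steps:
F = 462 (F = 22*21 = 462)
C(P, q) = (-100 + q)/(11 + P) (C(P, q) = (q - 100)/(P + 11) = (-100 + q)/(11 + P))
(C(-3, F) - 20899)/(-48442 - 42603) = ((-100 + 462)/(11 - 3) - 20899)/(-48442 - 42603) = (362/8 - 20899)/(-91045) = ((1/8)*362 - 20899)*(-1/91045) = (181/4 - 20899)*(-1/91045) = -83415/4*(-1/91045) = 16683/72836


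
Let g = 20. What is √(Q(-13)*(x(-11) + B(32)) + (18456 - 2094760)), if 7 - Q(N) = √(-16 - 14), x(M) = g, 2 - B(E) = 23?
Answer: √(-2076311 + I*√30) ≈ 0.e-3 + 1440.9*I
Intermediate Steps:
B(E) = -21 (B(E) = 2 - 1*23 = 2 - 23 = -21)
x(M) = 20
Q(N) = 7 - I*√30 (Q(N) = 7 - √(-16 - 14) = 7 - √(-30) = 7 - I*√30)
√(Q(-13)*(x(-11) + B(32)) + (18456 - 2094760)) = √((7 - I*√30)*(20 - 21) + (18456 - 2094760)) = √((7 - I*√30)*(-1) - 2076304) = √((-7 + I*√30) - 2076304) = √(-2076311 + I*√30)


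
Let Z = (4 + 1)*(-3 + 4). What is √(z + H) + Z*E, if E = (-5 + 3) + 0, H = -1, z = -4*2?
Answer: -10 + 3*I ≈ -10.0 + 3.0*I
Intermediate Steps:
z = -8
E = -2 (E = -2 + 0 = -2)
Z = 5 (Z = 5*1 = 5)
√(z + H) + Z*E = √(-8 - 1) + 5*(-2) = √(-9) - 10 = 3*I - 10 = -10 + 3*I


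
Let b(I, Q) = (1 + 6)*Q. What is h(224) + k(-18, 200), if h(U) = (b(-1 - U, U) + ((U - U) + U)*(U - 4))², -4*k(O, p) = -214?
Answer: 5171038315/2 ≈ 2.5855e+9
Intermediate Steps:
k(O, p) = 107/2 (k(O, p) = -¼*(-214) = 107/2)
b(I, Q) = 7*Q
h(U) = (7*U + U*(-4 + U))² (h(U) = (7*U + ((U - U) + U)*(U - 4))² = (7*U + (0 + U)*(-4 + U))² = (7*U + U*(-4 + U))²)
h(224) + k(-18, 200) = 224²*(3 + 224)² + 107/2 = 50176*227² + 107/2 = 50176*51529 + 107/2 = 2585519104 + 107/2 = 5171038315/2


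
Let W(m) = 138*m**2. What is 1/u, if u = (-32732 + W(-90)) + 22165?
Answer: 1/1107233 ≈ 9.0315e-7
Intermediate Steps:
u = 1107233 (u = (-32732 + 138*(-90)**2) + 22165 = (-32732 + 138*8100) + 22165 = (-32732 + 1117800) + 22165 = 1085068 + 22165 = 1107233)
1/u = 1/1107233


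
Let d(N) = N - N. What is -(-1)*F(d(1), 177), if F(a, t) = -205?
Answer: -205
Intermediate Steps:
d(N) = 0
-(-1)*F(d(1), 177) = -(-1)*(-205) = -1*205 = -205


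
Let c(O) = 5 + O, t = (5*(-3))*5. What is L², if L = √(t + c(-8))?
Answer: -78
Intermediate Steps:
t = -75 (t = -15*5 = -75)
L = I*√78 (L = √(-75 + (5 - 8)) = √(-75 - 3) = √(-78) = I*√78 ≈ 8.8318*I)
L² = (I*√78)² = -78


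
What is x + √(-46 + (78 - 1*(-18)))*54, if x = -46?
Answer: -46 + 270*√2 ≈ 335.84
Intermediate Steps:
x + √(-46 + (78 - 1*(-18)))*54 = -46 + √(-46 + (78 - 1*(-18)))*54 = -46 + √(-46 + (78 + 18))*54 = -46 + √(-46 + 96)*54 = -46 + √50*54 = -46 + (5*√2)*54 = -46 + 270*√2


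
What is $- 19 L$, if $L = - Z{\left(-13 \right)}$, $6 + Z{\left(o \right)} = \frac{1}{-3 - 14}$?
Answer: $- \frac{1957}{17} \approx -115.12$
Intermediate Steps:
$Z{\left(o \right)} = - \frac{103}{17}$ ($Z{\left(o \right)} = -6 + \frac{1}{-3 - 14} = -6 + \frac{1}{-17} = -6 - \frac{1}{17} = - \frac{103}{17}$)
$L = \frac{103}{17}$ ($L = \left(-1\right) \left(- \frac{103}{17}\right) = \frac{103}{17} \approx 6.0588$)
$- 19 L = \left(-19\right) \frac{103}{17} = - \frac{1957}{17}$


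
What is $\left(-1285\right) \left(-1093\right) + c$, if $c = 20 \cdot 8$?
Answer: $1404665$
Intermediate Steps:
$c = 160$
$\left(-1285\right) \left(-1093\right) + c = \left(-1285\right) \left(-1093\right) + 160 = 1404505 + 160 = 1404665$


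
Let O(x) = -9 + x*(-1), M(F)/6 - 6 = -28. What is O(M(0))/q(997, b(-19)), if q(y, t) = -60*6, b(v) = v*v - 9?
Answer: -41/120 ≈ -0.34167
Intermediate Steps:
M(F) = -132 (M(F) = 36 + 6*(-28) = 36 - 168 = -132)
O(x) = -9 - x
b(v) = -9 + v**2 (b(v) = v**2 - 9 = -9 + v**2)
q(y, t) = -360 (q(y, t) = -1*360 = -360)
O(M(0))/q(997, b(-19)) = (-9 - 1*(-132))/(-360) = (-9 + 132)*(-1/360) = 123*(-1/360) = -41/120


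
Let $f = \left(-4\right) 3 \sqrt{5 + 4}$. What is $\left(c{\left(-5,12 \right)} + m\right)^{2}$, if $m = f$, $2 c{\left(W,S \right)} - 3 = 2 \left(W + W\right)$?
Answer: $\frac{7921}{4} \approx 1980.3$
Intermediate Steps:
$c{\left(W,S \right)} = \frac{3}{2} + 2 W$ ($c{\left(W,S \right)} = \frac{3}{2} + \frac{2 \left(W + W\right)}{2} = \frac{3}{2} + \frac{2 \cdot 2 W}{2} = \frac{3}{2} + \frac{4 W}{2} = \frac{3}{2} + 2 W$)
$f = -36$ ($f = - 12 \sqrt{9} = \left(-12\right) 3 = -36$)
$m = -36$
$\left(c{\left(-5,12 \right)} + m\right)^{2} = \left(\left(\frac{3}{2} + 2 \left(-5\right)\right) - 36\right)^{2} = \left(\left(\frac{3}{2} - 10\right) - 36\right)^{2} = \left(- \frac{17}{2} - 36\right)^{2} = \left(- \frac{89}{2}\right)^{2} = \frac{7921}{4}$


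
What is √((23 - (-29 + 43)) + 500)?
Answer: √509 ≈ 22.561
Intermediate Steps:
√((23 - (-29 + 43)) + 500) = √((23 - 1*14) + 500) = √((23 - 14) + 500) = √(9 + 500) = √509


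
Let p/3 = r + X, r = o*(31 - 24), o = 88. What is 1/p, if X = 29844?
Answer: 1/91380 ≈ 1.0943e-5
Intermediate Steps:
r = 616 (r = 88*(31 - 24) = 88*7 = 616)
p = 91380 (p = 3*(616 + 29844) = 3*30460 = 91380)
1/p = 1/91380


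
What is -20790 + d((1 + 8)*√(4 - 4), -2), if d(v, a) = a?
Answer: -20792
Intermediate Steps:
-20790 + d((1 + 8)*√(4 - 4), -2) = -20790 - 2 = -20792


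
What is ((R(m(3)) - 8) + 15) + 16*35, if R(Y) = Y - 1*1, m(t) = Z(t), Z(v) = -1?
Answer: 565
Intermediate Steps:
m(t) = -1
R(Y) = -1 + Y (R(Y) = Y - 1 = -1 + Y)
((R(m(3)) - 8) + 15) + 16*35 = (((-1 - 1) - 8) + 15) + 16*35 = ((-2 - 8) + 15) + 560 = (-10 + 15) + 560 = 5 + 560 = 565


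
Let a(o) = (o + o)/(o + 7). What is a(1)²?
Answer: 1/16 ≈ 0.062500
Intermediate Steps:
a(o) = 2*o/(7 + o) (a(o) = (2*o)/(7 + o) = 2*o/(7 + o))
a(1)² = (2*1/(7 + 1))² = (2*1/8)² = (2*1*(⅛))² = (¼)² = 1/16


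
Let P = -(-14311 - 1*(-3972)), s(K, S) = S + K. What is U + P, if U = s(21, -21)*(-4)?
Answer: 10339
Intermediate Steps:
s(K, S) = K + S
U = 0 (U = (21 - 21)*(-4) = 0*(-4) = 0)
P = 10339 (P = -(-14311 + 3972) = -1*(-10339) = 10339)
U + P = 0 + 10339 = 10339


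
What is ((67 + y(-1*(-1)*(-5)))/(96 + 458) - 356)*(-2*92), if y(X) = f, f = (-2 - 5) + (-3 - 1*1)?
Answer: 18139456/277 ≈ 65485.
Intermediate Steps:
f = -11 (f = -7 + (-3 - 1) = -7 - 4 = -11)
y(X) = -11
((67 + y(-1*(-1)*(-5)))/(96 + 458) - 356)*(-2*92) = ((67 - 11)/(96 + 458) - 356)*(-2*92) = (56/554 - 356)*(-184) = (56*(1/554) - 356)*(-184) = (28/277 - 356)*(-184) = -98584/277*(-184) = 18139456/277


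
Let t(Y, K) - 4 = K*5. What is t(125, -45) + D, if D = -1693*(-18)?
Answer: 30253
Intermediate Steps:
t(Y, K) = 4 + 5*K (t(Y, K) = 4 + K*5 = 4 + 5*K)
D = 30474
t(125, -45) + D = (4 + 5*(-45)) + 30474 = (4 - 225) + 30474 = -221 + 30474 = 30253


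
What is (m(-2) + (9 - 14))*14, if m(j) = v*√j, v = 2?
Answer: -70 + 28*I*√2 ≈ -70.0 + 39.598*I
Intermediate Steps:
m(j) = 2*√j
(m(-2) + (9 - 14))*14 = (2*√(-2) + (9 - 14))*14 = (2*(I*√2) - 5)*14 = (2*I*√2 - 5)*14 = (-5 + 2*I*√2)*14 = -70 + 28*I*√2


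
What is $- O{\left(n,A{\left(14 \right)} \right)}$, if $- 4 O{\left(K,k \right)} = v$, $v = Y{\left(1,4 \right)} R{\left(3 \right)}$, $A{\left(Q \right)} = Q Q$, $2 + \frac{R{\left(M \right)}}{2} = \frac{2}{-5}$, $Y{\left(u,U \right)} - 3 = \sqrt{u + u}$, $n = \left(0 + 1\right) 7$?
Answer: $- \frac{18}{5} - \frac{6 \sqrt{2}}{5} \approx -5.2971$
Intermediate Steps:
$n = 7$ ($n = 1 \cdot 7 = 7$)
$Y{\left(u,U \right)} = 3 + \sqrt{2} \sqrt{u}$ ($Y{\left(u,U \right)} = 3 + \sqrt{u + u} = 3 + \sqrt{2 u} = 3 + \sqrt{2} \sqrt{u}$)
$R{\left(M \right)} = - \frac{24}{5}$ ($R{\left(M \right)} = -4 + 2 \frac{2}{-5} = -4 + 2 \cdot 2 \left(- \frac{1}{5}\right) = -4 + 2 \left(- \frac{2}{5}\right) = -4 - \frac{4}{5} = - \frac{24}{5}$)
$A{\left(Q \right)} = Q^{2}$
$v = - \frac{72}{5} - \frac{24 \sqrt{2}}{5}$ ($v = \left(3 + \sqrt{2} \sqrt{1}\right) \left(- \frac{24}{5}\right) = \left(3 + \sqrt{2} \cdot 1\right) \left(- \frac{24}{5}\right) = \left(3 + \sqrt{2}\right) \left(- \frac{24}{5}\right) = - \frac{72}{5} - \frac{24 \sqrt{2}}{5} \approx -21.188$)
$O{\left(K,k \right)} = \frac{18}{5} + \frac{6 \sqrt{2}}{5}$ ($O{\left(K,k \right)} = - \frac{- \frac{72}{5} - \frac{24 \sqrt{2}}{5}}{4} = \frac{18}{5} + \frac{6 \sqrt{2}}{5}$)
$- O{\left(n,A{\left(14 \right)} \right)} = - (\frac{18}{5} + \frac{6 \sqrt{2}}{5}) = - \frac{18}{5} - \frac{6 \sqrt{2}}{5}$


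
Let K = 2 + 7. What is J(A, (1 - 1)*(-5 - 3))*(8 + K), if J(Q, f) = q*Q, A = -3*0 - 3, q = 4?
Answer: -204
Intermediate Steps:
A = -3 (A = 0 - 3 = -3)
K = 9
J(Q, f) = 4*Q
J(A, (1 - 1)*(-5 - 3))*(8 + K) = (4*(-3))*(8 + 9) = -12*17 = -204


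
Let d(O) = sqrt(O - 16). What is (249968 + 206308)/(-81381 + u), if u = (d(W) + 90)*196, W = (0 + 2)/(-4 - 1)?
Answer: -145417442580/20317725517 - 89430096*I*sqrt(410)/20317725517 ≈ -7.1572 - 0.089125*I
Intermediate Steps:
W = -2/5 (W = 2/(-5) = 2*(-1/5) = -2/5 ≈ -0.40000)
d(O) = sqrt(-16 + O)
u = 17640 + 196*I*sqrt(410)/5 (u = (sqrt(-16 - 2/5) + 90)*196 = (sqrt(-82/5) + 90)*196 = (I*sqrt(410)/5 + 90)*196 = (90 + I*sqrt(410)/5)*196 = 17640 + 196*I*sqrt(410)/5 ≈ 17640.0 + 793.74*I)
(249968 + 206308)/(-81381 + u) = (249968 + 206308)/(-81381 + (17640 + 196*I*sqrt(410)/5)) = 456276/(-63741 + 196*I*sqrt(410)/5)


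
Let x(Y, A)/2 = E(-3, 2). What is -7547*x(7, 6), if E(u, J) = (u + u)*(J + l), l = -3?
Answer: -90564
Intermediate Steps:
E(u, J) = 2*u*(-3 + J) (E(u, J) = (u + u)*(J - 3) = (2*u)*(-3 + J) = 2*u*(-3 + J))
x(Y, A) = 12 (x(Y, A) = 2*(2*(-3)*(-3 + 2)) = 2*(2*(-3)*(-1)) = 2*6 = 12)
-7547*x(7, 6) = -7547*12 = -90564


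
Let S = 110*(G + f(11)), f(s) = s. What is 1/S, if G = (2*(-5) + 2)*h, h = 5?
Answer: -1/3190 ≈ -0.00031348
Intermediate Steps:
G = -40 (G = (2*(-5) + 2)*5 = (-10 + 2)*5 = -8*5 = -40)
S = -3190 (S = 110*(-40 + 11) = 110*(-29) = -3190)
1/S = 1/(-3190) = -1/3190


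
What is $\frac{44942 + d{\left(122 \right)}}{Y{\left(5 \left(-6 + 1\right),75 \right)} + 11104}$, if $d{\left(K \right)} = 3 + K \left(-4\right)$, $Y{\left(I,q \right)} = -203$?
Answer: $\frac{44457}{10901} \approx 4.0782$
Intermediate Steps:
$d{\left(K \right)} = 3 - 4 K$
$\frac{44942 + d{\left(122 \right)}}{Y{\left(5 \left(-6 + 1\right),75 \right)} + 11104} = \frac{44942 + \left(3 - 488\right)}{-203 + 11104} = \frac{44942 + \left(3 - 488\right)}{10901} = \left(44942 - 485\right) \frac{1}{10901} = 44457 \cdot \frac{1}{10901} = \frac{44457}{10901}$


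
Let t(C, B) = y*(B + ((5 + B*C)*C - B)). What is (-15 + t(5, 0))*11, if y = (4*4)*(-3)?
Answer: -13365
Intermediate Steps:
y = -48 (y = 16*(-3) = -48)
t(C, B) = -48*C*(5 + B*C) (t(C, B) = -48*(B + ((5 + B*C)*C - B)) = -48*(B + (C*(5 + B*C) - B)) = -48*(B + (-B + C*(5 + B*C))) = -48*C*(5 + B*C))
(-15 + t(5, 0))*11 = (-15 - 48*5*(5 + 0*5))*11 = (-15 - 48*5*(5 + 0))*11 = (-15 - 48*5*5)*11 = (-15 - 1200)*11 = -1215*11 = -13365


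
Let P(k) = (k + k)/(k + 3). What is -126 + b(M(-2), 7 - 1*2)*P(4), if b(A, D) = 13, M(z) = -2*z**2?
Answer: -778/7 ≈ -111.14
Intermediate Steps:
P(k) = 2*k/(3 + k) (P(k) = (2*k)/(3 + k) = 2*k/(3 + k))
-126 + b(M(-2), 7 - 1*2)*P(4) = -126 + 13*(2*4/(3 + 4)) = -126 + 13*(2*4/7) = -126 + 13*(2*4*(1/7)) = -126 + 13*(8/7) = -126 + 104/7 = -778/7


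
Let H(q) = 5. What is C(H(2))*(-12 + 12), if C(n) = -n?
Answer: 0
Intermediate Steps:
C(H(2))*(-12 + 12) = (-1*5)*(-12 + 12) = -5*0 = 0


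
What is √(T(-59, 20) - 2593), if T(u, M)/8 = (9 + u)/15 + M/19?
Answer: I*√8483937/57 ≈ 51.1*I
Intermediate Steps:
T(u, M) = 24/5 + 8*u/15 + 8*M/19 (T(u, M) = 8*((9 + u)/15 + M/19) = 8*((9 + u)*(1/15) + M*(1/19)) = 8*((⅗ + u/15) + M/19) = 8*(⅗ + u/15 + M/19) = 24/5 + 8*u/15 + 8*M/19)
√(T(-59, 20) - 2593) = √((24/5 + (8/15)*(-59) + (8/19)*20) - 2593) = √((24/5 - 472/15 + 160/19) - 2593) = √(-1040/57 - 2593) = √(-148841/57) = I*√8483937/57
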